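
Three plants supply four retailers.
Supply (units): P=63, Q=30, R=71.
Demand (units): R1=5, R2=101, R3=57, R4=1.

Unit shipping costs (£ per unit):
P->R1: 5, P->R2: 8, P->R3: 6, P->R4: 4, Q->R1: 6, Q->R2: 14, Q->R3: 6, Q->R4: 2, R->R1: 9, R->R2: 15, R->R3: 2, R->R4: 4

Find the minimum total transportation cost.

1196

An optimal shipping plan:
  P–R2: 63 units
  Q–R1: 5 units
  Q–R2: 24 units
  Q–R4: 1 units
  R–R2: 14 units
  R–R3: 57 units
Total cost = £1196.
(Supply check: P ships 63; Q ships 30; R ships 71.)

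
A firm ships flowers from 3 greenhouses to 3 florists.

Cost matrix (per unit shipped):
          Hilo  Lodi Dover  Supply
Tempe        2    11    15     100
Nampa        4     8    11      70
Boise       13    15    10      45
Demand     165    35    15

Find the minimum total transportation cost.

1100

One minimum-cost allocation:
  Tempe->Hilo: 100 bunches
  Nampa->Hilo: 65 bunches
  Nampa->Lodi: 5 bunches
  Boise->Lodi: 30 bunches
  Boise->Dover: 15 bunches
Total cost = 1100.
(Supply check: Tempe ships 100; Nampa ships 70; Boise ships 45.)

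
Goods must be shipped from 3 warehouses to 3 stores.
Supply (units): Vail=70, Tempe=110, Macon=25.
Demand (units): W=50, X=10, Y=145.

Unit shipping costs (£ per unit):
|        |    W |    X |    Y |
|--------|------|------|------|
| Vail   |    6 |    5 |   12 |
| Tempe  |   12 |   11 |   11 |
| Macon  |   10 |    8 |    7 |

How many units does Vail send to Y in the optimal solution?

Optimal shipments:
  Vail to W: 50 × £6 = £300
  Vail to X: 10 × £5 = £50
  Vail to Y: 10 × £12 = £120
  Tempe to Y: 110 × £11 = £1210
  Macon to Y: 25 × £7 = £175
Total cost = £1855.
So Vail→Y carries 10 units.

10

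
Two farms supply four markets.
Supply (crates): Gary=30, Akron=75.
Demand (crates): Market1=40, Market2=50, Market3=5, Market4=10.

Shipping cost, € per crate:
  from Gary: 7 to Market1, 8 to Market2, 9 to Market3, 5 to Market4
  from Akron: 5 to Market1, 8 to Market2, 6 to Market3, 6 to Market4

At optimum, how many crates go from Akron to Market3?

Optimal shipments:
  Gary–Market2: 20 × €8 = €160
  Gary–Market4: 10 × €5 = €50
  Akron–Market1: 40 × €5 = €200
  Akron–Market2: 30 × €8 = €240
  Akron–Market3: 5 × €6 = €30
Total cost = €680.
So Akron→Market3 carries 5 crates.

5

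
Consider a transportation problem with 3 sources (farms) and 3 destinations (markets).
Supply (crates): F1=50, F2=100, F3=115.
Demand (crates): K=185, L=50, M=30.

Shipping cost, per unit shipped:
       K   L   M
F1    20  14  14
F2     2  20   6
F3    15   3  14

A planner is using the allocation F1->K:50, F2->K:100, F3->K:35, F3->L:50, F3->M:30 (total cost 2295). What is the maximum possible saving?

Current plan cost = 50·20 + 100·2 + 35·15 + 50·3 + 30·14 = 2295.
Optimal plan:
  F1→K: 20 crates
  F1→M: 30 crates
  F2→K: 100 crates
  F3→K: 65 crates
  F3→L: 50 crates
Optimal cost = 2145.
Saving = 2295 − 2145 = 150.

150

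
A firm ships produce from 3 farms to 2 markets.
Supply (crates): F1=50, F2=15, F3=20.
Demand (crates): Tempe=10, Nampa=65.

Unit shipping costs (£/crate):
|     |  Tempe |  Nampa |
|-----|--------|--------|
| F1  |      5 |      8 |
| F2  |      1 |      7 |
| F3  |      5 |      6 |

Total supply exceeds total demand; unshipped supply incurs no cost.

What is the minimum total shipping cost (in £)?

A cheapest plan:
  F1→Nampa: 40 × £8 = £320
  F2→Tempe: 10 × £1 = £10
  F2→Nampa: 5 × £7 = £35
  F3→Nampa: 20 × £6 = £120
Total = 320 + 10 + 35 + 120 = £485.

485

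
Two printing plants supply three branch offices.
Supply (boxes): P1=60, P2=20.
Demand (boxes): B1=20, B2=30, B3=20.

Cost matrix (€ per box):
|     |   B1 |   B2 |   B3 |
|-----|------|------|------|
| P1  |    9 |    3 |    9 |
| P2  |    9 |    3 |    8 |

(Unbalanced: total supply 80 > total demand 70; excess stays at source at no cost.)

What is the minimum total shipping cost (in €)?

430

Optimal allocation:
  P1–B1: 20 × €9 = €180
  P1–B2: 30 × €3 = €90
  P2–B3: 20 × €8 = €160
Total = 180 + 90 + 160 = €430.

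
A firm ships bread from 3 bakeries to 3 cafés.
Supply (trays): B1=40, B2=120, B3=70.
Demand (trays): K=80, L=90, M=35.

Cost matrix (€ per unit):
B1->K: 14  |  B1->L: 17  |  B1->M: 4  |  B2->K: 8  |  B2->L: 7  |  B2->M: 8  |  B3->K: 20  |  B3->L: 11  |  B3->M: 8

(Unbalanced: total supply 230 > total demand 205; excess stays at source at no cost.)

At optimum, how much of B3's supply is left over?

20

An optimal plan:
  B1–M: 35 trays
  B2–K: 80 trays
  B2–L: 40 trays
  B3–L: 50 trays
Total cost = €1610.
B3 ships 50 of its 70, leaving 20.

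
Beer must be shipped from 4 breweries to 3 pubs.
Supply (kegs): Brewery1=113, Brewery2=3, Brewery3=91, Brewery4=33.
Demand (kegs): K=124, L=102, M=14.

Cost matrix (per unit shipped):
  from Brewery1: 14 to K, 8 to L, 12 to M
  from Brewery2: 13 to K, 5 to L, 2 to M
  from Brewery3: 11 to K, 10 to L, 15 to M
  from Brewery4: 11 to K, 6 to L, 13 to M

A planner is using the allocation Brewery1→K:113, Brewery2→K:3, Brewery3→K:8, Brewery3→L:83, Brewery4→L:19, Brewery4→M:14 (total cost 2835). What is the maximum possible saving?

517

Current plan cost = 113·14 + 3·13 + 8·11 + 83·10 + 19·6 + 14·13 = 2835.
Optimal plan:
  Brewery1->L: 102 × 8 = 816
  Brewery1->M: 11 × 12 = 132
  Brewery2->M: 3 × 2 = 6
  Brewery3->K: 91 × 11 = 1001
  Brewery4->K: 33 × 11 = 363
Optimal cost = 2318.
Saving = 2835 − 2318 = 517.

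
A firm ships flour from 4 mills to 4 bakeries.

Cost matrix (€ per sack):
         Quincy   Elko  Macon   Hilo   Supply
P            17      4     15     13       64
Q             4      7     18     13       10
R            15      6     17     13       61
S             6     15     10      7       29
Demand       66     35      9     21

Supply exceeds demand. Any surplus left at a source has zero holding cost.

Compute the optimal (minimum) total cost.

An optimal shipping plan:
  P–Elko: 35 sacks
  P–Macon: 9 sacks
  P–Hilo: 20 sacks
  Q–Quincy: 10 sacks
  R–Quincy: 27 sacks
  R–Hilo: 1 sacks
  S–Quincy: 29 sacks
Total cost = €1167.

1167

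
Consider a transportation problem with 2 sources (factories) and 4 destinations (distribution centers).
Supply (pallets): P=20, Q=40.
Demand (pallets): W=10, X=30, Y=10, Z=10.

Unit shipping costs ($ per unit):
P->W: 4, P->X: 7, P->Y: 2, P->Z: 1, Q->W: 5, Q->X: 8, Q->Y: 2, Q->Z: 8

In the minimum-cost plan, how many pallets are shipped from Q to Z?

Optimal shipments:
  P–X: 10 × $7 = $70
  P–Z: 10 × $1 = $10
  Q–W: 10 × $5 = $50
  Q–X: 20 × $8 = $160
  Q–Y: 10 × $2 = $20
Total cost = $310.
The route Q→Z is not used.

0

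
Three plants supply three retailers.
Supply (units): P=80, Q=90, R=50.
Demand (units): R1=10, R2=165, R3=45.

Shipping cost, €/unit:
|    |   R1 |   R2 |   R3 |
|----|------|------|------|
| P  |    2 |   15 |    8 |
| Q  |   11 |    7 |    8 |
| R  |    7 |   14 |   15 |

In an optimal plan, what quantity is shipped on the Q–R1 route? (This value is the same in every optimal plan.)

Solving gives:
  P->R1: 10 × €2 = €20
  P->R2: 25 × €15 = €375
  P->R3: 45 × €8 = €360
  Q->R2: 90 × €7 = €630
  R->R2: 50 × €14 = €700
Total cost = €2085.
The route Q→R1 is not used.

0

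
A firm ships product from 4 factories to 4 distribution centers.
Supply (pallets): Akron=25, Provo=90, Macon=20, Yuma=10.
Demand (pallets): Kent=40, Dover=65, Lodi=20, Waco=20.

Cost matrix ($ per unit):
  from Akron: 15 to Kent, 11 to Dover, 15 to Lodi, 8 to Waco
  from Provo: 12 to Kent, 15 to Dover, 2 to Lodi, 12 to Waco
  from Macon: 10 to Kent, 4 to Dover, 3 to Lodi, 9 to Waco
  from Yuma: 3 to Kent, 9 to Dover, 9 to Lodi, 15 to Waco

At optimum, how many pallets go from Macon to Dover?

Solving gives:
  Akron–Dover: 25 × $11 = $275
  Provo–Kent: 30 × $12 = $360
  Provo–Dover: 20 × $15 = $300
  Provo–Lodi: 20 × $2 = $40
  Provo–Waco: 20 × $12 = $240
  Macon–Dover: 20 × $4 = $80
  Yuma–Kent: 10 × $3 = $30
Total cost = $1325.
So Macon→Dover carries 20 pallets.

20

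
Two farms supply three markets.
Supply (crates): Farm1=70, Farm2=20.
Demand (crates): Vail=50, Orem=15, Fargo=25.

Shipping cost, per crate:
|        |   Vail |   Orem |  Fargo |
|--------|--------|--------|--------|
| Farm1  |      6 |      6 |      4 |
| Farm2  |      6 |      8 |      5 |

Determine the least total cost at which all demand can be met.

Optimal allocation:
  Farm1 to Vail: 30 crates
  Farm1 to Orem: 15 crates
  Farm1 to Fargo: 25 crates
  Farm2 to Vail: 20 crates
Total cost = 490.
(Supply check: Farm1 ships 70; Farm2 ships 20.)

490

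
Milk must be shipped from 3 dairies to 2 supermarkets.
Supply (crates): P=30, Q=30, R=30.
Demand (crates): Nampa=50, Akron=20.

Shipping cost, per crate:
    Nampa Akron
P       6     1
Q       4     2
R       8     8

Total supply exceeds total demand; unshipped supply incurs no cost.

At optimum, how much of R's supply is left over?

20

Minimum-cost shipments:
  P->Nampa: 10 × 6 = 60
  P->Akron: 20 × 1 = 20
  Q->Nampa: 30 × 4 = 120
  R->Nampa: 10 × 8 = 80
Total cost = 280.
R ships 10 of its 30, leaving 20.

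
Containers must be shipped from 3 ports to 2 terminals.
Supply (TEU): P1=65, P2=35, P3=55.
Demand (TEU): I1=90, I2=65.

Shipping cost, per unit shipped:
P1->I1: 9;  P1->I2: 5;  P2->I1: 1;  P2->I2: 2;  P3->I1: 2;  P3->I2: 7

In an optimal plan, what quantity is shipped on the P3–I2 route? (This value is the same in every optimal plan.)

Optimal shipments:
  P1–I2: 65 × 5 = 325
  P2–I1: 35 × 1 = 35
  P3–I1: 55 × 2 = 110
Total cost = 470.
The route P3→I2 is not used.

0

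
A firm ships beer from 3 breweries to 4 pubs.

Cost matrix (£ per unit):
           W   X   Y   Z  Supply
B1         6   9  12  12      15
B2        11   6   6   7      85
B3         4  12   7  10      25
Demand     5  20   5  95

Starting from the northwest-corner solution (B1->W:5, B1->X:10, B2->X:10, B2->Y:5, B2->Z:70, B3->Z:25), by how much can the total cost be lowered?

20

Current plan cost = 5·6 + 10·9 + 10·6 + 5·6 + 70·7 + 25·10 = £950.
Optimal plan:
  B1->X: 15 × £9 = £135
  B2->X: 5 × £6 = £30
  B2->Z: 80 × £7 = £560
  B3->W: 5 × £4 = £20
  B3->Y: 5 × £7 = £35
  B3->Z: 15 × £10 = £150
Optimal cost = £930.
Saving = 950 − 930 = £20.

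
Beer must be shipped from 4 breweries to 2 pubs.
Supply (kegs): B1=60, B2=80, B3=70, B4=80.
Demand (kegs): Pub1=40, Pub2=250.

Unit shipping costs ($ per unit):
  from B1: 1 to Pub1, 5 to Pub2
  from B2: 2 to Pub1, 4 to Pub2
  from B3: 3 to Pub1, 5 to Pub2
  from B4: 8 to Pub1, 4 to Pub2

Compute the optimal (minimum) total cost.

A cheapest plan:
  B1–Pub1: 40 kegs
  B1–Pub2: 20 kegs
  B2–Pub2: 80 kegs
  B3–Pub2: 70 kegs
  B4–Pub2: 80 kegs
Total cost = $1130.

1130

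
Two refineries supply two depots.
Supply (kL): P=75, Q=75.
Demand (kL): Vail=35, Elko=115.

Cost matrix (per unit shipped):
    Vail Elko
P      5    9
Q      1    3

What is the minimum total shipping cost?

760

Optimal allocation:
  P->Vail: 35 kL
  P->Elko: 40 kL
  Q->Elko: 75 kL
Total cost = 760.
(Supply check: P ships 75; Q ships 75.)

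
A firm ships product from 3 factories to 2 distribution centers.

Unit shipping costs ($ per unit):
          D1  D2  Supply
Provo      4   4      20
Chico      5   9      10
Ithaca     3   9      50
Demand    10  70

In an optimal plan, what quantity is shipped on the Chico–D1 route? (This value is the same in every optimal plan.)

0

Optimal shipments:
  Provo->D2: 20 × $4 = $80
  Chico->D2: 10 × $9 = $90
  Ithaca->D1: 10 × $3 = $30
  Ithaca->D2: 40 × $9 = $360
Total cost = $560.
The route Chico→D1 is not used.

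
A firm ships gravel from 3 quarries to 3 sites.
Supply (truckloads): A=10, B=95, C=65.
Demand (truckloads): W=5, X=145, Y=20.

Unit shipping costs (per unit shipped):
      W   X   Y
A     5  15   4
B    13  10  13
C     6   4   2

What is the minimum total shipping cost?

1225

A cheapest plan:
  A->W: 5 truckloads
  A->Y: 5 truckloads
  B->X: 95 truckloads
  C->X: 50 truckloads
  C->Y: 15 truckloads
Total cost = 1225.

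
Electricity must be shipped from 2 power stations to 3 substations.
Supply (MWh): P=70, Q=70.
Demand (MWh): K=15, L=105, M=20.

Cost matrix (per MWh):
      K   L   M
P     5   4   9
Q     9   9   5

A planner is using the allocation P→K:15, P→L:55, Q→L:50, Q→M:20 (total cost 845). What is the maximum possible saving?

Current plan cost = 15·5 + 55·4 + 50·9 + 20·5 = 845.
Optimal plan:
  P to L: 70 × 4 = 280
  Q to K: 15 × 9 = 135
  Q to L: 35 × 9 = 315
  Q to M: 20 × 5 = 100
Optimal cost = 830.
Saving = 845 − 830 = 15.

15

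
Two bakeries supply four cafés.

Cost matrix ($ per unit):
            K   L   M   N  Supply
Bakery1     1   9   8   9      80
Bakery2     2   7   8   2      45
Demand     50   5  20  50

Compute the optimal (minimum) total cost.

One minimum-cost allocation:
  Bakery1→K: 50 trays
  Bakery1→L: 5 trays
  Bakery1→M: 20 trays
  Bakery1→N: 5 trays
  Bakery2→N: 45 trays
Total cost = $390.
(Supply check: Bakery1 ships 80; Bakery2 ships 45.)

390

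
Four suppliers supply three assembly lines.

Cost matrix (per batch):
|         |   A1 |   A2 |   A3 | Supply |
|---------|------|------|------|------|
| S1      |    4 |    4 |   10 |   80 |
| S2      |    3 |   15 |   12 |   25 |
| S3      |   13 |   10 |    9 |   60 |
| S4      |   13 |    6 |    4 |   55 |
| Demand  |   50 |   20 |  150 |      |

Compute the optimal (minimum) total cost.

1365

Optimal allocation:
  S1→A1: 25 × 4 = 100
  S1→A2: 20 × 4 = 80
  S1→A3: 35 × 10 = 350
  S2→A1: 25 × 3 = 75
  S3→A3: 60 × 9 = 540
  S4→A3: 55 × 4 = 220
Total = 100 + 80 + 350 + 75 + 540 + 220 = 1365.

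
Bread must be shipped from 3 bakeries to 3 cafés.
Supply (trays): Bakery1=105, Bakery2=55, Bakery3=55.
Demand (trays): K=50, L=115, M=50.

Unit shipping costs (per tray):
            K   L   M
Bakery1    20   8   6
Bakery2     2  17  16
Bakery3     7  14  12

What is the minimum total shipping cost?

1695

One minimum-cost allocation:
  Bakery1–L: 55 trays
  Bakery1–M: 50 trays
  Bakery2–K: 50 trays
  Bakery2–L: 5 trays
  Bakery3–L: 55 trays
Total cost = 1695.
(Supply check: Bakery1 ships 105; Bakery2 ships 55; Bakery3 ships 55.)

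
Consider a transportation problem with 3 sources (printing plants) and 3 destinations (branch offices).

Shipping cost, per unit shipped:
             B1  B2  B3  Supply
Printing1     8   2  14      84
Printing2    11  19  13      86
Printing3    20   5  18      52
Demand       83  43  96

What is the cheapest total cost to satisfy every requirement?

2173

Optimal allocation:
  Printing1->B1: 83 × 8 = 664
  Printing1->B3: 1 × 14 = 14
  Printing2->B3: 86 × 13 = 1118
  Printing3->B2: 43 × 5 = 215
  Printing3->B3: 9 × 18 = 162
Total = 664 + 14 + 1118 + 215 + 162 = 2173.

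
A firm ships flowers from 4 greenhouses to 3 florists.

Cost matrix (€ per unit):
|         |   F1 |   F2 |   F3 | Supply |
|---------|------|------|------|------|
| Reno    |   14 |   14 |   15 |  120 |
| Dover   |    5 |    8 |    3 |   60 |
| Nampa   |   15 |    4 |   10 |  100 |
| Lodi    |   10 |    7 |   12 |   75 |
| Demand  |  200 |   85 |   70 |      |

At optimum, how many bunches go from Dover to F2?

0

Solving gives:
  Reno→F1: 120 bunches
  Dover→F1: 5 bunches
  Dover→F3: 55 bunches
  Nampa→F2: 85 bunches
  Nampa→F3: 15 bunches
  Lodi→F1: 75 bunches
Total cost = €3110.
The route Dover→F2 is not used.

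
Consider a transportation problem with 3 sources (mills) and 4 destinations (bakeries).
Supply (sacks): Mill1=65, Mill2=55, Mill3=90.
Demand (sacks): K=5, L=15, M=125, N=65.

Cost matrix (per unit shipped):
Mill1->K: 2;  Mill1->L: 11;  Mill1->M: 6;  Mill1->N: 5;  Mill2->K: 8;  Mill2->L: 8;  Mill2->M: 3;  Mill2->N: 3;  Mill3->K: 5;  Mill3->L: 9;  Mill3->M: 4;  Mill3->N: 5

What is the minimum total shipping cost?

910

A cheapest plan:
  Mill1->K: 5 × 2 = 10
  Mill1->N: 60 × 5 = 300
  Mill2->L: 15 × 8 = 120
  Mill2->M: 35 × 3 = 105
  Mill2->N: 5 × 3 = 15
  Mill3->M: 90 × 4 = 360
Total = 10 + 300 + 120 + 105 + 15 + 360 = 910.
(Supply check: Mill1 ships 65; Mill2 ships 55; Mill3 ships 90.)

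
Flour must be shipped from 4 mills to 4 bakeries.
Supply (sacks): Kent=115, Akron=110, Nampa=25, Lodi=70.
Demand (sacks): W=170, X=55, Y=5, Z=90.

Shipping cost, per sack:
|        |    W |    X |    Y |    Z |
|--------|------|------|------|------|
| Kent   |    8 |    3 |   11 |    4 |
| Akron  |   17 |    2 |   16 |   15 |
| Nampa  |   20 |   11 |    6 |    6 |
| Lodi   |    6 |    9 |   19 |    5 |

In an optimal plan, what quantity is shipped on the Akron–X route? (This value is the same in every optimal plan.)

55

Solving gives:
  Kent->W: 45 sacks
  Kent->Z: 70 sacks
  Akron->W: 55 sacks
  Akron->X: 55 sacks
  Nampa->Y: 5 sacks
  Nampa->Z: 20 sacks
  Lodi->W: 70 sacks
Total cost = 2255.
So Akron→X carries 55 sacks.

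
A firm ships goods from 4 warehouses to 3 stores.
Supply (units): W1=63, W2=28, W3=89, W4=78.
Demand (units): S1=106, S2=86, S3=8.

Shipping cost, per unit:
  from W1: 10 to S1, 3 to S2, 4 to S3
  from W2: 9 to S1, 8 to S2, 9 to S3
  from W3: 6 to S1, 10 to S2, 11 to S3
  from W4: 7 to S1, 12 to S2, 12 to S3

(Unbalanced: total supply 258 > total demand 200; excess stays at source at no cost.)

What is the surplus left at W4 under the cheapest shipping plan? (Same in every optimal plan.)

58

An optimal plan:
  W1–S2: 63 units
  W2–S2: 23 units
  W2–S3: 5 units
  W3–S1: 86 units
  W3–S3: 3 units
  W4–S1: 20 units
Total cost = 1107.
W4 ships 20 of its 78, leaving 58.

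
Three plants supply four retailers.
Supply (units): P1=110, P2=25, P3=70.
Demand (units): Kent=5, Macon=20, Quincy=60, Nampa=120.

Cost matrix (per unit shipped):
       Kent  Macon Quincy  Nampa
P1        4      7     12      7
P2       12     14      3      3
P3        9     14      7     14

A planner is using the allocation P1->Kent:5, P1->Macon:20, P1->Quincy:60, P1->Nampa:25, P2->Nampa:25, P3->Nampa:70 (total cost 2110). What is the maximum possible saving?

730

Current plan cost = 5·4 + 20·7 + 60·12 + 25·7 + 25·3 + 70·14 = 2110.
Optimal plan:
  P1->Macon: 20 × 7 = 140
  P1->Nampa: 90 × 7 = 630
  P2->Nampa: 25 × 3 = 75
  P3->Kent: 5 × 9 = 45
  P3->Quincy: 60 × 7 = 420
  P3->Nampa: 5 × 14 = 70
Optimal cost = 1380.
Saving = 2110 − 1380 = 730.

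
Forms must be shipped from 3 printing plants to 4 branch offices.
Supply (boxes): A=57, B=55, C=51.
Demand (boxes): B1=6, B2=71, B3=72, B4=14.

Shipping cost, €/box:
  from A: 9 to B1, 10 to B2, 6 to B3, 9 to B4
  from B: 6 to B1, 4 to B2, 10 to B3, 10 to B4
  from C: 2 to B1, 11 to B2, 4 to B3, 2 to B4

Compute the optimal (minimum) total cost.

A cheapest plan:
  A–B2: 16 × €10 = €160
  A–B3: 41 × €6 = €246
  B–B2: 55 × €4 = €220
  C–B1: 6 × €2 = €12
  C–B3: 31 × €4 = €124
  C–B4: 14 × €2 = €28
Total = 160 + 246 + 220 + 12 + 124 + 28 = €790.

790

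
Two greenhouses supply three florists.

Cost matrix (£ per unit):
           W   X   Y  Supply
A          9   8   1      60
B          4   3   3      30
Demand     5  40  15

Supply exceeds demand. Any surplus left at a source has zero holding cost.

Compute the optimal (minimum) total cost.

Optimal allocation:
  A to W: 5 bunches
  A to X: 10 bunches
  A to Y: 15 bunches
  B to X: 30 bunches
Total cost = £230.
(Supply check: A ships 30; B ships 30.)

230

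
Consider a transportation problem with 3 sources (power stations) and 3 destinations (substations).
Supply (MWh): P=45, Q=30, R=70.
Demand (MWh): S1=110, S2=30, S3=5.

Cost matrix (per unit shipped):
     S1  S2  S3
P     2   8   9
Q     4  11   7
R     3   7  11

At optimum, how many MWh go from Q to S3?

5

The minimum-cost plan:
  P–S1: 45 × 2 = 90
  Q–S1: 25 × 4 = 100
  Q–S3: 5 × 7 = 35
  R–S1: 40 × 3 = 120
  R–S2: 30 × 7 = 210
Total cost = 555.
So Q→S3 carries 5 MWh.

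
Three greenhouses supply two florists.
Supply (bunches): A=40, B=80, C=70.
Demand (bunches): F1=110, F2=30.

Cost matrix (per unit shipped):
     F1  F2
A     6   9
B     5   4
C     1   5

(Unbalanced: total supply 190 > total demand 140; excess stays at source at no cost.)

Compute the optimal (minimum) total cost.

390

Optimal allocation:
  B to F1: 40 × 5 = 200
  B to F2: 30 × 4 = 120
  C to F1: 70 × 1 = 70
Total = 200 + 120 + 70 = 390.
(Supply check: A ships 0; B ships 70; C ships 70.)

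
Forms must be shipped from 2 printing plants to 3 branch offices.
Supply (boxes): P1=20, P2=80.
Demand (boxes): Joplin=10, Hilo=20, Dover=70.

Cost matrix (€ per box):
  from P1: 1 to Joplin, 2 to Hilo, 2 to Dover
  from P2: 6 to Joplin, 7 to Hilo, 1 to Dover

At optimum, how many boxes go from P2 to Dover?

The minimum-cost plan:
  P1–Joplin: 10 × €1 = €10
  P1–Hilo: 10 × €2 = €20
  P2–Hilo: 10 × €7 = €70
  P2–Dover: 70 × €1 = €70
Total cost = €170.
So P2→Dover carries 70 boxes.

70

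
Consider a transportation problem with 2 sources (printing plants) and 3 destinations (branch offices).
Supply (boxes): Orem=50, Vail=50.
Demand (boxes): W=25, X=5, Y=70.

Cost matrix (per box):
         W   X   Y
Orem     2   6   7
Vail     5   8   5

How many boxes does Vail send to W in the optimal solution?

Optimal shipments:
  Orem–W: 25 × 2 = 50
  Orem–X: 5 × 6 = 30
  Orem–Y: 20 × 7 = 140
  Vail–Y: 50 × 5 = 250
Total cost = 470.
The route Vail→W is not used.

0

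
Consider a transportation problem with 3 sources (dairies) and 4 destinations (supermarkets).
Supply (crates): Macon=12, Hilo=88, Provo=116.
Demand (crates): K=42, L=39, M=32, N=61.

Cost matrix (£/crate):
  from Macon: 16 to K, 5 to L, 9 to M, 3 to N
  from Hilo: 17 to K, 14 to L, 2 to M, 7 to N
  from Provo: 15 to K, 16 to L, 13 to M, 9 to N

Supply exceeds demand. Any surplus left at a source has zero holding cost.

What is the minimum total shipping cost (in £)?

1623

Optimal allocation:
  Macon->L: 12 × £5 = £60
  Hilo->L: 27 × £14 = £378
  Hilo->M: 32 × £2 = £64
  Hilo->N: 29 × £7 = £203
  Provo->K: 42 × £15 = £630
  Provo->N: 32 × £9 = £288
Total = 60 + 378 + 64 + 203 + 630 + 288 = £1623.
(Supply check: Macon ships 12; Hilo ships 88; Provo ships 74.)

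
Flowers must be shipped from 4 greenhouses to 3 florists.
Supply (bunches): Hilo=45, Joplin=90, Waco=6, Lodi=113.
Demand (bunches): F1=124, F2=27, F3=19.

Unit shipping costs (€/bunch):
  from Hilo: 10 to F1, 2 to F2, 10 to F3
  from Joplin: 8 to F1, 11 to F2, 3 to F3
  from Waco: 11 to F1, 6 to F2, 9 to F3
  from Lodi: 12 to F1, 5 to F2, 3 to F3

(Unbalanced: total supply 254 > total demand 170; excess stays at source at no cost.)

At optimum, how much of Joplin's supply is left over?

0

An optimal plan:
  Hilo–F1: 18 × €10 = €180
  Hilo–F2: 27 × €2 = €54
  Joplin–F1: 90 × €8 = €720
  Waco–F1: 6 × €11 = €66
  Lodi–F1: 10 × €12 = €120
  Lodi–F3: 19 × €3 = €57
Total cost = €1197.
Joplin ships 90 of its 90, leaving 0.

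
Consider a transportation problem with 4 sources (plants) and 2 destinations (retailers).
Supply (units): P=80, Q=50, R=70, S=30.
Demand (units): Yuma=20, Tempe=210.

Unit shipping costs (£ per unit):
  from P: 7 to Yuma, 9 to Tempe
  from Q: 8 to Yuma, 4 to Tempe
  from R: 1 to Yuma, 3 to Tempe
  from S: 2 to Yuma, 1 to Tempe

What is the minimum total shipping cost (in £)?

1120

Optimal allocation:
  P–Yuma: 20 units
  P–Tempe: 60 units
  Q–Tempe: 50 units
  R–Tempe: 70 units
  S–Tempe: 30 units
Total cost = £1120.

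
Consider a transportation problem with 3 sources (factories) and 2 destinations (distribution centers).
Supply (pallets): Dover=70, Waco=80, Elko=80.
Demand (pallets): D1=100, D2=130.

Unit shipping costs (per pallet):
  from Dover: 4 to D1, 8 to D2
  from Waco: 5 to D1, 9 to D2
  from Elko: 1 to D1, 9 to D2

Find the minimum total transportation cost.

1280

An optimal shipping plan:
  Dover–D1: 20 × 4 = 80
  Dover–D2: 50 × 8 = 400
  Waco–D2: 80 × 9 = 720
  Elko–D1: 80 × 1 = 80
Total = 80 + 400 + 720 + 80 = 1280.
(Supply check: Dover ships 70; Waco ships 80; Elko ships 80.)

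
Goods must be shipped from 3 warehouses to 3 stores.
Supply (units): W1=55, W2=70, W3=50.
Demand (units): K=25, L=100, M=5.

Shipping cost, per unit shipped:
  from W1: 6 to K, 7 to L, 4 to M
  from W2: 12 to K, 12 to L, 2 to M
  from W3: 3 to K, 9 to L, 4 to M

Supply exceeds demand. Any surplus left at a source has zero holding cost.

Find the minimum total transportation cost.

A cheapest plan:
  W1–L: 55 × 7 = 385
  W2–L: 20 × 12 = 240
  W2–M: 5 × 2 = 10
  W3–K: 25 × 3 = 75
  W3–L: 25 × 9 = 225
Total = 385 + 240 + 10 + 75 + 225 = 935.

935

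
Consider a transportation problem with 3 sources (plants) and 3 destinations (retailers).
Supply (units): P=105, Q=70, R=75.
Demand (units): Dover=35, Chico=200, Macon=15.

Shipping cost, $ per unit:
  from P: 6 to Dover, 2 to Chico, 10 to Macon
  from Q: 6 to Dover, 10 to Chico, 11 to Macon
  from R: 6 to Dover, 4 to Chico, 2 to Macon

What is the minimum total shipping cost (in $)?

1040

One minimum-cost allocation:
  P–Chico: 105 × $2 = $210
  Q–Dover: 35 × $6 = $210
  Q–Chico: 35 × $10 = $350
  R–Chico: 60 × $4 = $240
  R–Macon: 15 × $2 = $30
Total = 210 + 210 + 350 + 240 + 30 = $1040.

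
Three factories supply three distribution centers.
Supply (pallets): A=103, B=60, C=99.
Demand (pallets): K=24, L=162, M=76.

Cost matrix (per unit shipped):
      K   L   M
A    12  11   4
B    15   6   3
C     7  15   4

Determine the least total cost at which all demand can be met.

1954

Optimal allocation:
  A->L: 102 pallets
  A->M: 1 pallets
  B->L: 60 pallets
  C->K: 24 pallets
  C->M: 75 pallets
Total cost = 1954.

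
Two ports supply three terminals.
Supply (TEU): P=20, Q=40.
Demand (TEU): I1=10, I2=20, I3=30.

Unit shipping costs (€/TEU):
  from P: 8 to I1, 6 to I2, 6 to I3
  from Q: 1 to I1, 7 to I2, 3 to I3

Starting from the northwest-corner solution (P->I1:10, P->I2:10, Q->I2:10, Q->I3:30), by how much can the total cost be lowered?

80

Current plan cost = 10·8 + 10·6 + 10·7 + 30·3 = €300.
Optimal plan:
  P→I2: 20 × €6 = €120
  Q→I1: 10 × €1 = €10
  Q→I3: 30 × €3 = €90
Optimal cost = €220.
Saving = 300 − 220 = €80.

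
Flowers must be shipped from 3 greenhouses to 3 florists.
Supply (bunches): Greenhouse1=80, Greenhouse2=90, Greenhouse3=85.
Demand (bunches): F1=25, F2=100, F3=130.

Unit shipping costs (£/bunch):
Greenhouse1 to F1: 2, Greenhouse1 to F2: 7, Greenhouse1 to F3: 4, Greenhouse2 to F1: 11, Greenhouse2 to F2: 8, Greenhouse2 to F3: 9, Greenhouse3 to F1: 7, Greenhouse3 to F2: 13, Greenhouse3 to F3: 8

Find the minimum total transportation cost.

One minimum-cost allocation:
  Greenhouse1 to F1: 25 bunches
  Greenhouse1 to F2: 10 bunches
  Greenhouse1 to F3: 45 bunches
  Greenhouse2 to F2: 90 bunches
  Greenhouse3 to F3: 85 bunches
Total cost = £1700.

1700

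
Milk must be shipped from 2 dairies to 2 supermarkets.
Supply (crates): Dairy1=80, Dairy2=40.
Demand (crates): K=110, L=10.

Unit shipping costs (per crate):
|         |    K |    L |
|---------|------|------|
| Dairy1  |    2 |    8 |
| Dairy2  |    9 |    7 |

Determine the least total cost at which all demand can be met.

500

One minimum-cost allocation:
  Dairy1–K: 80 crates
  Dairy2–K: 30 crates
  Dairy2–L: 10 crates
Total cost = 500.
(Supply check: Dairy1 ships 80; Dairy2 ships 40.)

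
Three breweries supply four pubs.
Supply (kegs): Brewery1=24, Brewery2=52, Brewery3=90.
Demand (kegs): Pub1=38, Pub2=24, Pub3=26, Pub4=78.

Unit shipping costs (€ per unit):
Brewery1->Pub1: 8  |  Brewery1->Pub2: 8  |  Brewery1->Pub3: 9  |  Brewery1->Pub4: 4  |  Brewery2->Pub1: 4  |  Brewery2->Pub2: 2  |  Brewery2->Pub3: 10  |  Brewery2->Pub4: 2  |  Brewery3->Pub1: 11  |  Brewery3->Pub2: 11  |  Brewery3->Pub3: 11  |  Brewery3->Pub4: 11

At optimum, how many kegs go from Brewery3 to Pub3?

26

The minimum-cost plan:
  Brewery1–Pub4: 24 × €4 = €96
  Brewery2–Pub2: 24 × €2 = €48
  Brewery2–Pub4: 28 × €2 = €56
  Brewery3–Pub1: 38 × €11 = €418
  Brewery3–Pub3: 26 × €11 = €286
  Brewery3–Pub4: 26 × €11 = €286
Total cost = €1190.
So Brewery3→Pub3 carries 26 kegs.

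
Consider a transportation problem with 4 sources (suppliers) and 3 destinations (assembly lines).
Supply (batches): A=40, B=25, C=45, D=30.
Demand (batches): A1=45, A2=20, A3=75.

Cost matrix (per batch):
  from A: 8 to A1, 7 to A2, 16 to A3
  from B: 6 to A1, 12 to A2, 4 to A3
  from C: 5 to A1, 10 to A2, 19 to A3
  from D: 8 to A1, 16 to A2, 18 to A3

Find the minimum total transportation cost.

A cheapest plan:
  A→A2: 20 × 7 = 140
  A→A3: 20 × 16 = 320
  B→A3: 25 × 4 = 100
  C→A1: 45 × 5 = 225
  D→A3: 30 × 18 = 540
Total = 140 + 320 + 100 + 225 + 540 = 1325.
(Supply check: A ships 40; B ships 25; C ships 45; D ships 30.)

1325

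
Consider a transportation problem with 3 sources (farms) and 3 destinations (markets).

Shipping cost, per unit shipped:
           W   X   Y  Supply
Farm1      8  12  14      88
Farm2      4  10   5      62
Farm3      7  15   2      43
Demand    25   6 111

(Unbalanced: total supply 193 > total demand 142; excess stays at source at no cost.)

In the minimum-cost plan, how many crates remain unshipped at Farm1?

An optimal plan:
  Farm1->W: 25 × 8 = 200
  Farm1->X: 6 × 12 = 72
  Farm1->Y: 6 × 14 = 84
  Farm2->Y: 62 × 5 = 310
  Farm3->Y: 43 × 2 = 86
Total cost = 752.
Farm1 ships 37 of its 88, leaving 51.

51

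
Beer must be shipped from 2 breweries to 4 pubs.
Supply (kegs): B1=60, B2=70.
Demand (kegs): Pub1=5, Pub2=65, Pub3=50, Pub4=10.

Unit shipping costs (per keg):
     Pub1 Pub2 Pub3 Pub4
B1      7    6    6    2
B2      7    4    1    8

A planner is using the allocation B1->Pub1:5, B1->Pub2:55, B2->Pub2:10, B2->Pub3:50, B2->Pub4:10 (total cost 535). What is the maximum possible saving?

Current plan cost = 5·7 + 55·6 + 10·4 + 50·1 + 10·8 = 535.
Optimal plan:
  B1→Pub1: 5 × 7 = 35
  B1→Pub2: 45 × 6 = 270
  B1→Pub4: 10 × 2 = 20
  B2→Pub2: 20 × 4 = 80
  B2→Pub3: 50 × 1 = 50
Optimal cost = 455.
Saving = 535 − 455 = 80.

80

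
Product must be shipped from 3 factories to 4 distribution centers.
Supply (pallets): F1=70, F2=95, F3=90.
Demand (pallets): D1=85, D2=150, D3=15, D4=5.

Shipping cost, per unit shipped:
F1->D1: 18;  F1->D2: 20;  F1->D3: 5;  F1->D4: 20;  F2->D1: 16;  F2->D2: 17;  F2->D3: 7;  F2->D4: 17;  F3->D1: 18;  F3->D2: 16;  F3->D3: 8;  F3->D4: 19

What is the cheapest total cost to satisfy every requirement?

Optimal allocation:
  F1->D1: 55 × 18 = 990
  F1->D3: 15 × 5 = 75
  F2->D1: 30 × 16 = 480
  F2->D2: 60 × 17 = 1020
  F2->D4: 5 × 17 = 85
  F3->D2: 90 × 16 = 1440
Total = 990 + 75 + 480 + 1020 + 85 + 1440 = 4090.

4090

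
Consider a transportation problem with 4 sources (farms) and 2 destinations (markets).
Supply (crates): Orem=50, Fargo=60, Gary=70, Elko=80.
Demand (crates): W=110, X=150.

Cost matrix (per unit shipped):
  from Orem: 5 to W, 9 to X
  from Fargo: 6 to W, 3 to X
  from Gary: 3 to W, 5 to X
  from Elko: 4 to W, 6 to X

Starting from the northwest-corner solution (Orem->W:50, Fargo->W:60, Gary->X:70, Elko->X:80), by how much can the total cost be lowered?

300

Current plan cost = 50·5 + 60·6 + 70·5 + 80·6 = 1440.
Optimal plan:
  Orem→W: 50 × 5 = 250
  Fargo→X: 60 × 3 = 180
  Gary→W: 60 × 3 = 180
  Gary→X: 10 × 5 = 50
  Elko→X: 80 × 6 = 480
Optimal cost = 1140.
Saving = 1440 − 1140 = 300.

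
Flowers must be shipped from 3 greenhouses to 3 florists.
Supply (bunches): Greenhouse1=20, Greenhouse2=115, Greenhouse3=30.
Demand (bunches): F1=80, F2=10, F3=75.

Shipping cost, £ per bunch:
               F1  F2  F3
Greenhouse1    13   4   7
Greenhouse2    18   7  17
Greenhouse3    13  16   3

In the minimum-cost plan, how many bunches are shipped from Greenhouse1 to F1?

Solving gives:
  Greenhouse1→F3: 20 bunches
  Greenhouse2→F1: 80 bunches
  Greenhouse2→F2: 10 bunches
  Greenhouse2→F3: 25 bunches
  Greenhouse3→F3: 30 bunches
Total cost = £2165.
The route Greenhouse1→F1 is not used.

0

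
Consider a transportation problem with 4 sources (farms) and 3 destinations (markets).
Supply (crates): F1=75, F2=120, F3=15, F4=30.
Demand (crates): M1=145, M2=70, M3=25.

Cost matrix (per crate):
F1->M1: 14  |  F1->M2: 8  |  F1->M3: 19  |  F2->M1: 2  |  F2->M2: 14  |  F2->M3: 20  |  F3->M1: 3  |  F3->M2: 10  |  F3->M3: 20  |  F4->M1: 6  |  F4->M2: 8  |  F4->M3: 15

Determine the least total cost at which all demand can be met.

A cheapest plan:
  F1->M2: 70 × 8 = 560
  F1->M3: 5 × 19 = 95
  F2->M1: 120 × 2 = 240
  F3->M1: 15 × 3 = 45
  F4->M1: 10 × 6 = 60
  F4->M3: 20 × 15 = 300
Total = 560 + 95 + 240 + 45 + 60 + 300 = 1300.

1300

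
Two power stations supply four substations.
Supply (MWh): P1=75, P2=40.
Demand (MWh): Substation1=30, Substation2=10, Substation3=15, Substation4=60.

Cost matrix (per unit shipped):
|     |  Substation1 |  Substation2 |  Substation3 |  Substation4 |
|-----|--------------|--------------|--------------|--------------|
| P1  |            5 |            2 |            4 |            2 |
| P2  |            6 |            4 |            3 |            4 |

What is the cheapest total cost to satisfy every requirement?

360

Optimal allocation:
  P1->Substation1: 5 × 5 = 25
  P1->Substation2: 10 × 2 = 20
  P1->Substation4: 60 × 2 = 120
  P2->Substation1: 25 × 6 = 150
  P2->Substation3: 15 × 3 = 45
Total = 25 + 20 + 120 + 150 + 45 = 360.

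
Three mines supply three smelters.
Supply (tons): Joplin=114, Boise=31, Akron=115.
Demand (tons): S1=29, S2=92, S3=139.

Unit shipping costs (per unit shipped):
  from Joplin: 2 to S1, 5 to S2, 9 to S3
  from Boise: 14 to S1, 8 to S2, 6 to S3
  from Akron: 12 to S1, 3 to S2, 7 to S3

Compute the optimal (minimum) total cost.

1446

Optimal allocation:
  Joplin to S1: 29 × 2 = 58
  Joplin to S3: 85 × 9 = 765
  Boise to S3: 31 × 6 = 186
  Akron to S2: 92 × 3 = 276
  Akron to S3: 23 × 7 = 161
Total = 58 + 765 + 186 + 276 + 161 = 1446.
(Supply check: Joplin ships 114; Boise ships 31; Akron ships 115.)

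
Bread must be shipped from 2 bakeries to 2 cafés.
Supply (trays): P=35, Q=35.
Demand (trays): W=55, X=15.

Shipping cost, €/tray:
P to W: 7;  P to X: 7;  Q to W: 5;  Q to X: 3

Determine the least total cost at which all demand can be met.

390

One minimum-cost allocation:
  P→W: 35 × €7 = €245
  Q→W: 20 × €5 = €100
  Q→X: 15 × €3 = €45
Total = 245 + 100 + 45 = €390.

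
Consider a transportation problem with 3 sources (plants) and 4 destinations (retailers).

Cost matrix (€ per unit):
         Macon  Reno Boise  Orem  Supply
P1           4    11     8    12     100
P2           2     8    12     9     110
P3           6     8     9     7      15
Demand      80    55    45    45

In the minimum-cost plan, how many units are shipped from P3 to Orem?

Solving gives:
  P1–Macon: 55 × €4 = €220
  P1–Boise: 45 × €8 = €360
  P2–Macon: 25 × €2 = €50
  P2–Reno: 55 × €8 = €440
  P2–Orem: 30 × €9 = €270
  P3–Orem: 15 × €7 = €105
Total cost = €1445.
So P3→Orem carries 15 units.

15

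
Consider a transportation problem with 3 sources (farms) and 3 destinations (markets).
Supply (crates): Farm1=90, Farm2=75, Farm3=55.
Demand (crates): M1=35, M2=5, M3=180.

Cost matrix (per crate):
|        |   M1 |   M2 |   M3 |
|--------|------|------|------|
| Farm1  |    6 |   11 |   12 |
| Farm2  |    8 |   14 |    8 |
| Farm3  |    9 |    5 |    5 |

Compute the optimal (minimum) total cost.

One minimum-cost allocation:
  Farm1->M1: 35 × 6 = 210
  Farm1->M2: 5 × 11 = 55
  Farm1->M3: 50 × 12 = 600
  Farm2->M3: 75 × 8 = 600
  Farm3->M3: 55 × 5 = 275
Total = 210 + 55 + 600 + 600 + 275 = 1740.
(Supply check: Farm1 ships 90; Farm2 ships 75; Farm3 ships 55.)

1740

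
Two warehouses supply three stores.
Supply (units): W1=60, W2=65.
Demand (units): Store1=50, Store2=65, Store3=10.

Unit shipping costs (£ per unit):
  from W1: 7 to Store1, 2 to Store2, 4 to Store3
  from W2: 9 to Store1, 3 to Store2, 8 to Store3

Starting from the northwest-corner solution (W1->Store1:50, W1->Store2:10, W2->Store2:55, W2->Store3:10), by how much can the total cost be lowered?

30

Current plan cost = 50·7 + 10·2 + 55·3 + 10·8 = £615.
Optimal plan:
  W1 to Store1: 50 × £7 = £350
  W1 to Store3: 10 × £4 = £40
  W2 to Store2: 65 × £3 = £195
Optimal cost = £585.
Saving = 615 − 585 = £30.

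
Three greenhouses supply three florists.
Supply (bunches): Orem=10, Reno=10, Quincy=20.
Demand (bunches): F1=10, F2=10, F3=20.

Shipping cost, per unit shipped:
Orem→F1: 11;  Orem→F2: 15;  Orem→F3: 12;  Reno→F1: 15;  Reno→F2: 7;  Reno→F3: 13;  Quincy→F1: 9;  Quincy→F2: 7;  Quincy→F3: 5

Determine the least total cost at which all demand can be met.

280

Optimal allocation:
  Orem→F1: 10 × 11 = 110
  Reno→F2: 10 × 7 = 70
  Quincy→F3: 20 × 5 = 100
Total = 110 + 70 + 100 = 280.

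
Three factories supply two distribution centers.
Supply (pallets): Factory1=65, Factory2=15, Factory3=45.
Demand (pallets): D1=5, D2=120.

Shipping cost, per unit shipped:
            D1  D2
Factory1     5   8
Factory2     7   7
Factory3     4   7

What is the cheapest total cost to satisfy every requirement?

Optimal allocation:
  Factory1->D1: 5 × 5 = 25
  Factory1->D2: 60 × 8 = 480
  Factory2->D2: 15 × 7 = 105
  Factory3->D2: 45 × 7 = 315
Total = 25 + 480 + 105 + 315 = 925.

925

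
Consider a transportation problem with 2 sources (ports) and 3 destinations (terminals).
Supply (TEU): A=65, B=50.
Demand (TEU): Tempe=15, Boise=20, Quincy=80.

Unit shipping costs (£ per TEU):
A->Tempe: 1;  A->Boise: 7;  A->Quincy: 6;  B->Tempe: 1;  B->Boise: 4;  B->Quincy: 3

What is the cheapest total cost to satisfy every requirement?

An optimal shipping plan:
  A->Tempe: 15 × £1 = £15
  A->Boise: 20 × £7 = £140
  A->Quincy: 30 × £6 = £180
  B->Quincy: 50 × £3 = £150
Total = 15 + 140 + 180 + 150 = £485.

485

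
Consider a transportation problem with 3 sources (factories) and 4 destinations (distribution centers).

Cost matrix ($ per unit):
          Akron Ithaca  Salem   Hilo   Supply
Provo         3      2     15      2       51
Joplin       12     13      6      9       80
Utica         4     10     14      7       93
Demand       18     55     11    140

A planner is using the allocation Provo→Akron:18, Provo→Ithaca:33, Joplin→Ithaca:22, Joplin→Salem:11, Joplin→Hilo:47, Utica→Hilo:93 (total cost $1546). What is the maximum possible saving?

148

Current plan cost = 18·3 + 33·2 + 22·13 + 11·6 + 47·9 + 93·7 = $1546.
Optimal plan:
  Provo–Ithaca: 51 × $2 = $102
  Joplin–Salem: 11 × $6 = $66
  Joplin–Hilo: 69 × $9 = $621
  Utica–Akron: 18 × $4 = $72
  Utica–Ithaca: 4 × $10 = $40
  Utica–Hilo: 71 × $7 = $497
Optimal cost = $1398.
Saving = 1546 − 1398 = $148.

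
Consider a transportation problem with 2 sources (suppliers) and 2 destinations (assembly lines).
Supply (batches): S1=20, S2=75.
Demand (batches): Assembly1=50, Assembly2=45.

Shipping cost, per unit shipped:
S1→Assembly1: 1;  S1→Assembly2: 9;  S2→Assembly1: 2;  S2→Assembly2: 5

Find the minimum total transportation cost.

One minimum-cost allocation:
  S1->Assembly1: 20 × 1 = 20
  S2->Assembly1: 30 × 2 = 60
  S2->Assembly2: 45 × 5 = 225
Total = 20 + 60 + 225 = 305.
(Supply check: S1 ships 20; S2 ships 75.)

305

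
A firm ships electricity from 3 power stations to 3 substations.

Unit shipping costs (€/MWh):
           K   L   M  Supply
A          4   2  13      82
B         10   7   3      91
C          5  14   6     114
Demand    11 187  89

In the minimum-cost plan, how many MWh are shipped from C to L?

Optimal shipments:
  A->L: 82 × €2 = €164
  B->L: 91 × €7 = €637
  C->K: 11 × €5 = €55
  C->L: 14 × €14 = €196
  C->M: 89 × €6 = €534
Total cost = €1586.
So C→L carries 14 MWh.

14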